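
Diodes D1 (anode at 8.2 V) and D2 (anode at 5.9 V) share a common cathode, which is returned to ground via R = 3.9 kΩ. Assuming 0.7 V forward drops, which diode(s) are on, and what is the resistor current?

Assume both conduct. Then node N would need to be at both 8.2−0.7 = 7.5 V and 5.9−0.7 = 5.2 V, which is impossible.
Assume only D1 conducts: V_N = 8.2 − 0.7 = 7.5 V, so I_R = 7.5/3.9 = 1.92 mA.
Check D2: its anode-to-cathode voltage is 5.9 − 7.5 = -1.6 V < 0.7 V, so it is off. The assumption is consistent.

Only D1 conducts; I_R ≈ 1.9 mA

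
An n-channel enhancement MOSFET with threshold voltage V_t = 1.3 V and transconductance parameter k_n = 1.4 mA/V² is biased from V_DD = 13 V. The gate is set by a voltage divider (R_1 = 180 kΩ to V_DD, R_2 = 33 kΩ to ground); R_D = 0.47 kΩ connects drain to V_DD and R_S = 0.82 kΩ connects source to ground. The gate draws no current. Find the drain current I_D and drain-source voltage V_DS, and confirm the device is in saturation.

I_D ≈ 0.21 mA, V_DS ≈ 13 V

V_G = V_DD·R_2/(R_1+R_2) = 13×33/213 = 2.01 V.
Assume saturation: I_D = (k_n/2)(V_GS − V_t)² with V_GS = V_G − I_D·R_S = 2.01 − 0.82·I_D.
Substituting gives 0.471·I_D² − 1.82·I_D + 0.357 = 0, with roots I_D = 0.207 or 3.66 mA.
The root I_D = 3.66 mA gives V_GS = -0.986 V ≤ V_t, so take I_D = 0.207 mA.
Then V_GS = 1.84 V and V_DS = V_DD − I_D(R_D+R_S) = 13 − 0.207×1.29 = 12.7 V.
Saturation requires V_DS ≥ V_GS − V_t = 0.544 V; 12.7 ≥ 0.544 ✓.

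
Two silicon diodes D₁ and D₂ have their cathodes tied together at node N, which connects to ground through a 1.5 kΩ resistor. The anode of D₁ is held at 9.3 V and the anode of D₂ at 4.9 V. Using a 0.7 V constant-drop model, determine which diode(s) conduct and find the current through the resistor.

Assume both conduct. Then node N would need to be at both 9.3−0.7 = 8.6 V and 4.9−0.7 = 4.2 V, which is impossible.
Assume only D₁ conducts: V_N = 9.3 − 0.7 = 8.6 V, so I_R = 8.6/1.5 = 5.73 mA.
Check D₂: its anode-to-cathode voltage is 4.9 − 8.6 = -3.7 V < 0.7 V, so it is off. The assumption is consistent.

Only D₁ conducts; I_R ≈ 5.7 mA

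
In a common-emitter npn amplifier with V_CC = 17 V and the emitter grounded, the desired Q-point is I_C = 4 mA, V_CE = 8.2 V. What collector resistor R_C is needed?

Collector loop: V_CC = I_C·R_C + V_CE.
R_C = (V_CC − V_CE)/I_C = (17 − 8.2)/4 = 2.2 kΩ.

R_C ≈ 2.2 kΩ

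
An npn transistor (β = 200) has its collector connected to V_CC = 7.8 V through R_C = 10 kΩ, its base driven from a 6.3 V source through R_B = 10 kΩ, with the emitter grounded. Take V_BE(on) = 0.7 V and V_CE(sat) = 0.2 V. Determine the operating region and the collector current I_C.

saturation; I_C ≈ 0.76 mA

Assume active: I_B = (6.3 − 0.7)/10 = 0.56 mA, giving I_C = β·I_B = 112 mA.
But then V_CE = 7.8 − 112×10 = -1110 V < V_CE(sat) = 0.2 V — impossible in the active region.
So the transistor is saturated. With V_CE = 0.2 V, I_C = (V_CC − 0.2)/R_C = 7.6/10 = 0.76 mA.
Check: β·I_B = 112 mA > I_C = 0.76 mA, confirming saturation.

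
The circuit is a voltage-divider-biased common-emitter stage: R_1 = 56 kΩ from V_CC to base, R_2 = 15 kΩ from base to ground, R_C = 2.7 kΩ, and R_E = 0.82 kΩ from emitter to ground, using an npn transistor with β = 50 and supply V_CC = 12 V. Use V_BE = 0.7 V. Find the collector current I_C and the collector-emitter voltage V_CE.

Thevenize the base divider: V_Th = V_CC·R_2/(R_1+R_2) = 12×15/71 = 2.54 V, R_Th = R_1‖R_2 = 11.8 kΩ.
Base-emitter loop: V_Th = I_B·R_Th + V_BE + (β+1)I_B·R_E, so I_B = (2.54 − 0.7) / (11.8 + 51×0.82) = 0.0342 mA.
I_C = β·I_B = 50×0.0342 = 1.71 mA, and I_E = (β+1)I_B = 1.74 mA.
V_CE = V_CC − I_C·R_C − I_E·R_E = 12 − 1.71×2.7 − 1.74×0.82 = 5.95 V.
V_CE = 5.95 V > 0.2 V confirms active-region operation.

I_C ≈ 1.7 mA, V_CE ≈ 6 V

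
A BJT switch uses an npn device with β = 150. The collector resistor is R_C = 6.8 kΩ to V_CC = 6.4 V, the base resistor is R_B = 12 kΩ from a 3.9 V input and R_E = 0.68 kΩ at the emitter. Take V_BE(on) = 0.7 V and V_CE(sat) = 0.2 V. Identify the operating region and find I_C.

saturation; I_C ≈ 0.81 mA

Assume active: I_B = (3.9 − 0.7)/(12 + 151×0.68) = 0.0279 mA, I_C = β·I_B = 4.19 mA.
Then V_CE = 6.4 − 4.19×6.8 − 4.21×0.68 = -24.9 V < 0.2 V — the active assumption fails.
Re-solve with V_CE = 0.2 V. KCL at the emitter: V_E/R_E = (V_BB−0.7−V_E)/R_B + (V_CC−0.2−V_E)/R_C, giving V_E = 0.693 V.
I_C = (V_CC − 0.2 − V_E)/R_C = (6.2 − 0.693)/6.8 = 0.81 mA.
Check: I_B = (3.2 − 0.693)/12 = 0.209 mA, and β·I_B = 31.3 mA > I_C, confirming saturation.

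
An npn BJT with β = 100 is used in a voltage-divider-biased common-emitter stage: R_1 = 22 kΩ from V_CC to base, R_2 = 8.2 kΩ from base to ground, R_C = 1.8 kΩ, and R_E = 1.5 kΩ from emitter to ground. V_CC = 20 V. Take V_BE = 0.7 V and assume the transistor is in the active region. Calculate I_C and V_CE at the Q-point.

I_C ≈ 3 mA, V_CE ≈ 10 V

Thevenize the base divider: V_Th = V_CC·R_2/(R_1+R_2) = 20×8.2/30.2 = 5.43 V, R_Th = R_1‖R_2 = 5.97 kΩ.
Base-emitter loop: V_Th = I_B·R_Th + V_BE + (β+1)I_B·R_E, so I_B = (5.43 − 0.7) / (5.97 + 101×1.5) = 0.03 mA.
I_C = β·I_B = 100×0.03 = 3 mA, and I_E = (β+1)I_B = 3.03 mA.
V_CE = V_CC − I_C·R_C − I_E·R_E = 20 − 3×1.8 − 3.03×1.5 = 10 V.
V_CE = 10 V > 0.2 V confirms active-region operation.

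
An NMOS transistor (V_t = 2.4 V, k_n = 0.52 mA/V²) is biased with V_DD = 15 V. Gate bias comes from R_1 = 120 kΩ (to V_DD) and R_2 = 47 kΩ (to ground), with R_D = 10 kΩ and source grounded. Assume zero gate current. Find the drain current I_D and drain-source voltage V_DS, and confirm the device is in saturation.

I_D ≈ 0.86 mA, V_DS ≈ 6.4 V

V_G = V_DD·R_2/(R_1+R_2) = 15×47/167 = 4.22 V. With the source grounded, V_GS = V_G = 4.22 V.
Assume saturation: I_D = (k_n/2)(V_GS − V_t)² = (0.52/2)×(4.22 − 2.4)² = 0.26×1.82² = 0.863 mA.
V_DS = V_DD − I_D·R_D = 15 − 0.863×10 = 6.37 V.
Saturation requires V_DS ≥ V_GS − V_t = 1.82 V; 6.37 ≥ 1.82 ✓.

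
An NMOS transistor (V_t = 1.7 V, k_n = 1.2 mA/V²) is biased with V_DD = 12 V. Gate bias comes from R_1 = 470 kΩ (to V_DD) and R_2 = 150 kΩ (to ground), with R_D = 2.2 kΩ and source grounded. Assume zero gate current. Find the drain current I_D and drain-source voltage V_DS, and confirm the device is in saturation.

V_G = V_DD·R_2/(R_1+R_2) = 12×150/620 = 2.9 V. With the source grounded, V_GS = V_G = 2.9 V.
Assume saturation: I_D = (k_n/2)(V_GS − V_t)² = (1.2/2)×(2.9 − 1.7)² = 0.6×1.2² = 0.869 mA.
V_DS = V_DD − I_D·R_D = 12 − 0.869×2.2 = 10.1 V.
Saturation requires V_DS ≥ V_GS − V_t = 1.2 V; 10.1 ≥ 1.2 ✓.

I_D ≈ 0.87 mA, V_DS ≈ 10 V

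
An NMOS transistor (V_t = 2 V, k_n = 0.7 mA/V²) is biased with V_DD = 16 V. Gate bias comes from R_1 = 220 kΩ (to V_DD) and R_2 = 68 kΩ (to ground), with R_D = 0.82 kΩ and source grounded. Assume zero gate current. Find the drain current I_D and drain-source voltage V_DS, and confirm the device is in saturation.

I_D ≈ 1.1 mA, V_DS ≈ 15 V

V_G = V_DD·R_2/(R_1+R_2) = 16×68/288 = 3.78 V. With the source grounded, V_GS = V_G = 3.78 V.
Assume saturation: I_D = (k_n/2)(V_GS − V_t)² = (0.7/2)×(3.78 − 2)² = 0.35×1.78² = 1.11 mA.
V_DS = V_DD − I_D·R_D = 16 − 1.11×0.82 = 15.1 V.
Saturation requires V_DS ≥ V_GS − V_t = 1.78 V; 15.1 ≥ 1.78 ✓.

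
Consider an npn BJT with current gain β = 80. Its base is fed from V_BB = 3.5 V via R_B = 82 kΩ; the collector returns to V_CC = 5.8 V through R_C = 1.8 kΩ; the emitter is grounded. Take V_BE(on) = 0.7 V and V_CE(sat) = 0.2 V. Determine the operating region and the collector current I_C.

Assume active. Base-emitter loop: I_B = (V_BB − V_BE)/R_B = (3.5 − 0.7)/82 = 0.0341 mA.
I_C = β·I_B = 80×0.0341 = 2.73 mA.
V_CE = V_CC − I_C·R_C = 5.8 − 2.73×1.8 = 0.883 V > V_CE(sat), so the active-region assumption holds.

active; I_C ≈ 2.7 mA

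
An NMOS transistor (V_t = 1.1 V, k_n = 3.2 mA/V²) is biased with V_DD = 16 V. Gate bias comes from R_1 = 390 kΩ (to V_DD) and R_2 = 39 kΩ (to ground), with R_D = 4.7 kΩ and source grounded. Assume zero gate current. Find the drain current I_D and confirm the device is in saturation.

I_D ≈ 0.2 mA

V_G = V_DD·R_2/(R_1+R_2) = 16×39/429 = 1.45 V. With the source grounded, V_GS = V_G = 1.45 V.
Assume saturation: I_D = (k_n/2)(V_GS − V_t)² = (3.2/2)×(1.45 − 1.1)² = 1.6×0.355² = 0.201 mA.
V_DS = V_DD − I_D·R_D = 16 − 0.201×4.7 = 15.1 V.
Saturation requires V_DS ≥ V_GS − V_t = 0.355 V; 15.1 ≥ 0.355 ✓.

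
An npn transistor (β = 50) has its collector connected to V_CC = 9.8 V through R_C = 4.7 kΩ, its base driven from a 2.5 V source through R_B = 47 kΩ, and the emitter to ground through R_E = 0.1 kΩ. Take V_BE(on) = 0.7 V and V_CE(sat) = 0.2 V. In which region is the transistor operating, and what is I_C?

active; I_C ≈ 1.7 mA

Assume active. Base-emitter loop: I_B = (V_BB − V_BE)/(R_B + (β+1)R_E) = (2.5 − 0.7)/(47 + 51×0.1) = 0.0345 mA.
I_C = β·I_B = 50×0.0345 = 1.73 mA.
V_CE = V_CC − I_C·R_C − I_E·R_E = 9.8 − 1.73×4.7 − 1.76×0.1 = 1.5 V > V_CE(sat), so the active-region assumption holds.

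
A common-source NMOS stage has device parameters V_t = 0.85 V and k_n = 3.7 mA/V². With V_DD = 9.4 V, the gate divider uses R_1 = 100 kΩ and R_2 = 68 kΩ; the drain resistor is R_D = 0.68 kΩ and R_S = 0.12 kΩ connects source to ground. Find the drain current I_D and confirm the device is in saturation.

V_G = V_DD·R_2/(R_1+R_2) = 9.4×68/168 = 3.8 V.
Assume saturation: I_D = (k_n/2)(V_GS − V_t)² with V_GS = V_G − I_D·R_S = 3.8 − 0.12·I_D.
Substituting gives 0.0266·I_D² − 2.31·I_D + 16.2 = 0, with roots I_D = 7.66 or 79.1 mA.
The root I_D = 79.1 mA gives V_GS = -5.69 V ≤ V_t, so take I_D = 7.66 mA.
Then V_GS = 2.89 V and V_DS = V_DD − I_D(R_D+R_S) = 9.4 − 7.66×0.8 = 3.27 V.
Saturation requires V_DS ≥ V_GS − V_t = 2.04 V; 3.27 ≥ 2.04 ✓.

I_D ≈ 7.7 mA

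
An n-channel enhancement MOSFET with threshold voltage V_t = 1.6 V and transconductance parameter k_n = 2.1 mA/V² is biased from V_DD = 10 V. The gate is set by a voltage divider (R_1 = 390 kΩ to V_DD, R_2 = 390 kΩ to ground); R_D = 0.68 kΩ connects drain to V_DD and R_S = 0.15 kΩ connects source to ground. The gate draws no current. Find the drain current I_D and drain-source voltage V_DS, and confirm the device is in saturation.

I_D ≈ 6.3 mA, V_DS ≈ 4.8 V

V_G = V_DD·R_2/(R_1+R_2) = 10×390/780 = 5 V.
Assume saturation: I_D = (k_n/2)(V_GS − V_t)² with V_GS = V_G − I_D·R_S = 5 − 0.15·I_D.
Substituting gives 0.0236·I_D² − 2.07·I_D + 12.1 = 0, with roots I_D = 6.32 or 81.3 mA.
The root I_D = 81.3 mA gives V_GS = -7.2 V ≤ V_t, so take I_D = 6.32 mA.
Then V_GS = 4.05 V and V_DS = V_DD − I_D(R_D+R_S) = 10 − 6.32×0.83 = 4.76 V.
Saturation requires V_DS ≥ V_GS − V_t = 2.45 V; 4.76 ≥ 2.45 ✓.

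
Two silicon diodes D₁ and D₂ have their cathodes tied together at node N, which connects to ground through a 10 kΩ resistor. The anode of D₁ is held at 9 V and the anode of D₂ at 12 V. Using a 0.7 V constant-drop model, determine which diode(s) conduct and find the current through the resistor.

Assume both conduct. Then node N would need to be at both 9−0.7 = 8.3 V and 12−0.7 = 11.3 V, which is impossible.
Assume only D₂ conducts: V_N = 12 − 0.7 = 11.3 V, so I_R = 11.3/10 = 1.13 mA.
Check D₁: its anode-to-cathode voltage is 9 − 11.3 = -2.3 V < 0.7 V, so it is off. The assumption is consistent.

Only D₂ conducts; I_R ≈ 1.1 mA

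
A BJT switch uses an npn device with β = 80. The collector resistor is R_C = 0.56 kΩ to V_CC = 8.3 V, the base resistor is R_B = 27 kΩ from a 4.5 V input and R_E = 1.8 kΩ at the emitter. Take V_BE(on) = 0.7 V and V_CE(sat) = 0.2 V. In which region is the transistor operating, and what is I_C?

Assume active. Base-emitter loop: I_B = (V_BB − V_BE)/(R_B + (β+1)R_E) = (4.5 − 0.7)/(27 + 81×1.8) = 0.022 mA.
I_C = β·I_B = 80×0.022 = 1.76 mA.
V_CE = V_CC − I_C·R_C − I_E·R_E = 8.3 − 1.76×0.56 − 1.78×1.8 = 4.11 V > V_CE(sat), so the active-region assumption holds.

active; I_C ≈ 1.8 mA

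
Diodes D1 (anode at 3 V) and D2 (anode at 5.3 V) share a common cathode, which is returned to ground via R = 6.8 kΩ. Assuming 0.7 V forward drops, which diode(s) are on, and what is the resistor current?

Assume both conduct. Then node N would need to be at both 3−0.7 = 2.3 V and 5.3−0.7 = 4.6 V, which is impossible.
Assume only D2 conducts: V_N = 5.3 − 0.7 = 4.6 V, so I_R = 4.6/6.8 = 0.676 mA.
Check D1: its anode-to-cathode voltage is 3 − 4.6 = -1.6 V < 0.7 V, so it is off. The assumption is consistent.

Only D2 conducts; I_R ≈ 0.68 mA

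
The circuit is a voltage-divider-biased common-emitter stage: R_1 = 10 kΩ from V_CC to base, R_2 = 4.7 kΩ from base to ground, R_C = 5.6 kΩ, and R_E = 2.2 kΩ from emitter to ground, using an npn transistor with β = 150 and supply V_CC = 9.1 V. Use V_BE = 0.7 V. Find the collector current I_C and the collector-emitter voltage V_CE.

Thevenize the base divider: V_Th = V_CC·R_2/(R_1+R_2) = 9.1×4.7/14.7 = 2.91 V, R_Th = R_1‖R_2 = 3.2 kΩ.
Base-emitter loop: V_Th = I_B·R_Th + V_BE + (β+1)I_B·R_E, so I_B = (2.91 − 0.7) / (3.2 + 151×2.2) = 0.00659 mA.
I_C = β·I_B = 150×0.00659 = 0.988 mA, and I_E = (β+1)I_B = 0.995 mA.
V_CE = V_CC − I_C·R_C − I_E·R_E = 9.1 − 0.988×5.6 − 0.995×2.2 = 1.38 V.
V_CE = 1.38 V > 0.2 V confirms active-region operation.

I_C ≈ 0.99 mA, V_CE ≈ 1.4 V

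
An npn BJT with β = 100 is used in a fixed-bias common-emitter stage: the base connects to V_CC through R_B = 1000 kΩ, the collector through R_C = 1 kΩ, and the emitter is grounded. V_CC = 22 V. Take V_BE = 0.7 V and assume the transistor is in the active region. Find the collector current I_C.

I_C ≈ 2.1 mA

Base loop: V_CC = I_B·R_B + V_BE, so I_B = (22 − 0.7)/1000 kΩ = 0.0213 mA.
In the active region I_C = β·I_B = 100 × 0.0213 = 2.13 mA.
Collector loop: V_CE = V_CC − I_C·R_C = 22 − 2.13×1 = 19.9 V.
Since V_CE = 19.9 V > V_CE(sat) ≈ 0.2 V, the transistor is in the active region as assumed.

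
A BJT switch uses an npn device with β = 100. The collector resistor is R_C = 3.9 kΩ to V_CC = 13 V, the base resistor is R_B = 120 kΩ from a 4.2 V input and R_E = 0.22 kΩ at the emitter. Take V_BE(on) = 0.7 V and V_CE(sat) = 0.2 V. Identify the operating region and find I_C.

Assume active. Base-emitter loop: I_B = (V_BB − V_BE)/(R_B + (β+1)R_E) = (4.2 − 0.7)/(120 + 101×0.22) = 0.0246 mA.
I_C = β·I_B = 100×0.0246 = 2.46 mA.
V_CE = V_CC − I_C·R_C − I_E·R_E = 13 − 2.46×3.9 − 2.49×0.22 = 2.86 V > V_CE(sat), so the active-region assumption holds.

active; I_C ≈ 2.5 mA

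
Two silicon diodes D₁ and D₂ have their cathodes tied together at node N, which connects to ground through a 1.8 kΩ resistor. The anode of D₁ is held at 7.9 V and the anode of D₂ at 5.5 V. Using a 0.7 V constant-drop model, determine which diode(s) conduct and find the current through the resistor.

Assume both conduct. Then node N would need to be at both 7.9−0.7 = 7.2 V and 5.5−0.7 = 4.8 V, which is impossible.
Assume only D₁ conducts: V_N = 7.9 − 0.7 = 7.2 V, so I_R = 7.2/1.8 = 4 mA.
Check D₂: its anode-to-cathode voltage is 5.5 − 7.2 = -1.7 V < 0.7 V, so it is off. The assumption is consistent.

Only D₁ conducts; I_R ≈ 4 mA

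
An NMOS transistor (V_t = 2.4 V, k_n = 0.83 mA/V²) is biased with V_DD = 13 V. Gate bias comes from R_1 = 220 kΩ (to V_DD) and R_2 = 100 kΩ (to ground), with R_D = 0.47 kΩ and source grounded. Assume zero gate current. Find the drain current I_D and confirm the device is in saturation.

V_G = V_DD·R_2/(R_1+R_2) = 13×100/320 = 4.06 V. With the source grounded, V_GS = V_G = 4.06 V.
Assume saturation: I_D = (k_n/2)(V_GS − V_t)² = (0.83/2)×(4.06 − 2.4)² = 0.415×1.66² = 1.15 mA.
V_DS = V_DD − I_D·R_D = 13 − 1.15×0.47 = 12.5 V.
Saturation requires V_DS ≥ V_GS − V_t = 1.66 V; 12.5 ≥ 1.66 ✓.

I_D ≈ 1.1 mA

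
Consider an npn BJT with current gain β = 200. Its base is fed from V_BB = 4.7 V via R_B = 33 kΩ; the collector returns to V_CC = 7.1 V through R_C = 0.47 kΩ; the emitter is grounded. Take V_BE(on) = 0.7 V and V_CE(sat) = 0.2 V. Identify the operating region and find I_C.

Assume active: I_B = (4.7 − 0.7)/33 = 0.121 mA, giving I_C = β·I_B = 24.2 mA.
But then V_CE = 7.1 − 24.2×0.47 = -4.29 V < V_CE(sat) = 0.2 V — impossible in the active region.
So the transistor is saturated. With V_CE = 0.2 V, I_C = (V_CC − 0.2)/R_C = 6.9/0.47 = 14.7 mA.
Check: β·I_B = 24.2 mA > I_C = 14.7 mA, confirming saturation.

saturation; I_C ≈ 15 mA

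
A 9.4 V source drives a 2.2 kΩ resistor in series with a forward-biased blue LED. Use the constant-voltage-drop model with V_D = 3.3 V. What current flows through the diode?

I ≈ 2.8 mA

KVL around the loop: 9.4 = V_D + I·R = 3.3 + I × 2.2 kΩ.
So I = (9.4 − 3.3) / 2.2 kΩ = 6.1 / 2.2 = 2.77 mA.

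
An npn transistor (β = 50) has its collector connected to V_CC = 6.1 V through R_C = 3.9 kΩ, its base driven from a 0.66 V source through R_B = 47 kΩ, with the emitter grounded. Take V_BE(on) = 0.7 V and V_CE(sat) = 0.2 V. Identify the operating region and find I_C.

V_BB = 0.66 V ≤ V_BE(on) = 0.7 V, so the base-emitter junction is not forward biased.
The transistor is in cutoff: I_B = I_C = 0.

cutoff; I_C ≈ 0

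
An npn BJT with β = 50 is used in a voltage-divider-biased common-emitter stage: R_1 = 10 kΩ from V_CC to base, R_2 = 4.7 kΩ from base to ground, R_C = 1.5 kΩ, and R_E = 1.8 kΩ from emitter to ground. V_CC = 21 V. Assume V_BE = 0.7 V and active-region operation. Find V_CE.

V_CE ≈ 10 V

Thevenize the base divider: V_Th = V_CC·R_2/(R_1+R_2) = 21×4.7/14.7 = 6.71 V, R_Th = R_1‖R_2 = 3.2 kΩ.
Base-emitter loop: V_Th = I_B·R_Th + V_BE + (β+1)I_B·R_E, so I_B = (6.71 − 0.7) / (3.2 + 51×1.8) = 0.0633 mA.
I_C = β·I_B = 50×0.0633 = 3.17 mA, and I_E = (β+1)I_B = 3.23 mA.
V_CE = V_CC − I_C·R_C − I_E·R_E = 21 − 3.17×1.5 − 3.23×1.8 = 10.4 V.
V_CE = 10.4 V > 0.2 V confirms active-region operation.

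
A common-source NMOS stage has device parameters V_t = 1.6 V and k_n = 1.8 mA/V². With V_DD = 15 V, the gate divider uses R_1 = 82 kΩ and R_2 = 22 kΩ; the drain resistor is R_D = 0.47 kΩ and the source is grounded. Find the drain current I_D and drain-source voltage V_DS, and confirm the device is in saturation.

I_D ≈ 2.2 mA, V_DS ≈ 14 V

V_G = V_DD·R_2/(R_1+R_2) = 15×22/104 = 3.17 V. With the source grounded, V_GS = V_G = 3.17 V.
Assume saturation: I_D = (k_n/2)(V_GS − V_t)² = (1.8/2)×(3.17 − 1.6)² = 0.9×1.57² = 2.23 mA.
V_DS = V_DD − I_D·R_D = 15 − 2.23×0.47 = 14 V.
Saturation requires V_DS ≥ V_GS − V_t = 1.57 V; 14 ≥ 1.57 ✓.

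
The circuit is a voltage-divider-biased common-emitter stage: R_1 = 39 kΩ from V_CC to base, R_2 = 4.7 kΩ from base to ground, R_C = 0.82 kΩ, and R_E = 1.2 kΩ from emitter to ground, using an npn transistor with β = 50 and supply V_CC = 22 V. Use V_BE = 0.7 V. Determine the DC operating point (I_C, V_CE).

I_C ≈ 1.3 mA, V_CE ≈ 19 V

Thevenize the base divider: V_Th = V_CC·R_2/(R_1+R_2) = 22×4.7/43.7 = 2.37 V, R_Th = R_1‖R_2 = 4.19 kΩ.
Base-emitter loop: V_Th = I_B·R_Th + V_BE + (β+1)I_B·R_E, so I_B = (2.37 − 0.7) / (4.19 + 51×1.2) = 0.0255 mA.
I_C = β·I_B = 50×0.0255 = 1.27 mA, and I_E = (β+1)I_B = 1.3 mA.
V_CE = V_CC − I_C·R_C − I_E·R_E = 22 − 1.27×0.82 − 1.3×1.2 = 19.4 V.
V_CE = 19.4 V > 0.2 V confirms active-region operation.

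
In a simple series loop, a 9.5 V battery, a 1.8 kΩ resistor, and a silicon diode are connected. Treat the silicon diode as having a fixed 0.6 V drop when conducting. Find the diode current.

I ≈ 4.9 mA

KVL around the loop: 9.5 = V_D + I·R = 0.6 + I × 1.8 kΩ.
So I = (9.5 − 0.6) / 1.8 kΩ = 8.9 / 1.8 = 4.94 mA.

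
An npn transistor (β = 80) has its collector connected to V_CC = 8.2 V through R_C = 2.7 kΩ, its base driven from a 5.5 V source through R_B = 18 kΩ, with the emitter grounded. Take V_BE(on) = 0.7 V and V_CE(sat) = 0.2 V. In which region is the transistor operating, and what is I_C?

saturation; I_C ≈ 3 mA

Assume active: I_B = (5.5 − 0.7)/18 = 0.267 mA, giving I_C = β·I_B = 21.3 mA.
But then V_CE = 8.2 − 21.3×2.7 = -49.4 V < V_CE(sat) = 0.2 V — impossible in the active region.
So the transistor is saturated. With V_CE = 0.2 V, I_C = (V_CC − 0.2)/R_C = 8/2.7 = 2.96 mA.
Check: β·I_B = 21.3 mA > I_C = 2.96 mA, confirming saturation.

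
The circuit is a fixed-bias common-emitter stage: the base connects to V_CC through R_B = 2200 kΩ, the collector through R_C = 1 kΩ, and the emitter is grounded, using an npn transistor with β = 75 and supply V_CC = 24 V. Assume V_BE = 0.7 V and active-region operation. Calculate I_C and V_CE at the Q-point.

I_C ≈ 0.79 mA, V_CE ≈ 23 V

Base loop: V_CC = I_B·R_B + V_BE, so I_B = (24 − 0.7)/2200 kΩ = 0.0106 mA.
In the active region I_C = β·I_B = 75 × 0.0106 = 0.794 mA.
Collector loop: V_CE = V_CC − I_C·R_C = 24 − 0.794×1 = 23.2 V.
Since V_CE = 23.2 V > V_CE(sat) ≈ 0.2 V, the transistor is in the active region as assumed.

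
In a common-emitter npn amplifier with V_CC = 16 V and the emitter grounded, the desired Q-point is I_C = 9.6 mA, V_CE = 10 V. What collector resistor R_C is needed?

Collector loop: V_CC = I_C·R_C + V_CE.
R_C = (V_CC − V_CE)/I_C = (16 − 10)/9.6 = 0.625 kΩ.

R_C ≈ 0.62 kΩ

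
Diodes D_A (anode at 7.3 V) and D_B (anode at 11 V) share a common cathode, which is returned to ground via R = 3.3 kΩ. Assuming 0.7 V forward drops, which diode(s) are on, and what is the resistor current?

Only D_B conducts; I_R ≈ 3.1 mA

Assume both conduct. Then node N would need to be at both 7.3−0.7 = 6.6 V and 11−0.7 = 10.3 V, which is impossible.
Assume only D_B conducts: V_N = 11 − 0.7 = 10.3 V, so I_R = 10.3/3.3 = 3.12 mA.
Check D_A: its anode-to-cathode voltage is 7.3 − 10.3 = -3 V < 0.7 V, so it is off. The assumption is consistent.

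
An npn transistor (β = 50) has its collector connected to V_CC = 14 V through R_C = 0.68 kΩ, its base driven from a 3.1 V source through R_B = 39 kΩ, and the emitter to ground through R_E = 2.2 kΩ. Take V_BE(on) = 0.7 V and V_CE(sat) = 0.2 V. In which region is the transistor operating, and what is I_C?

Assume active. Base-emitter loop: I_B = (V_BB − V_BE)/(R_B + (β+1)R_E) = (3.1 − 0.7)/(39 + 51×2.2) = 0.0159 mA.
I_C = β·I_B = 50×0.0159 = 0.794 mA.
V_CE = V_CC − I_C·R_C − I_E·R_E = 14 − 0.794×0.68 − 0.81×2.2 = 11.7 V > V_CE(sat), so the active-region assumption holds.

active; I_C ≈ 0.79 mA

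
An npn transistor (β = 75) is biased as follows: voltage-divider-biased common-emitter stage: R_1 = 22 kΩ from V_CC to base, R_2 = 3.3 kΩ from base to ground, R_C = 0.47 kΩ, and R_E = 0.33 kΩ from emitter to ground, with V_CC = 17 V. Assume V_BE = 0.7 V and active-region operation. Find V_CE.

V_CE ≈ 14 V

Thevenize the base divider: V_Th = V_CC·R_2/(R_1+R_2) = 17×3.3/25.3 = 2.22 V, R_Th = R_1‖R_2 = 2.87 kΩ.
Base-emitter loop: V_Th = I_B·R_Th + V_BE + (β+1)I_B·R_E, so I_B = (2.22 − 0.7) / (2.87 + 76×0.33) = 0.0543 mA.
I_C = β·I_B = 75×0.0543 = 4.07 mA, and I_E = (β+1)I_B = 4.13 mA.
V_CE = V_CC − I_C·R_C − I_E·R_E = 17 − 4.07×0.47 − 4.13×0.33 = 13.7 V.
V_CE = 13.7 V > 0.2 V confirms active-region operation.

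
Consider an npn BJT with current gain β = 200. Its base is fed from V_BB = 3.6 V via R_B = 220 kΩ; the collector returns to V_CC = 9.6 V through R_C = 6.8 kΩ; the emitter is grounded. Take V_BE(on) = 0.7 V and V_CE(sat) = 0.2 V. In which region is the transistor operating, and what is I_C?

saturation; I_C ≈ 1.4 mA

Assume active: I_B = (3.6 − 0.7)/220 = 0.0132 mA, giving I_C = β·I_B = 2.64 mA.
But then V_CE = 9.6 − 2.64×6.8 = -8.33 V < V_CE(sat) = 0.2 V — impossible in the active region.
So the transistor is saturated. With V_CE = 0.2 V, I_C = (V_CC − 0.2)/R_C = 9.4/6.8 = 1.38 mA.
Check: β·I_B = 2.64 mA > I_C = 1.38 mA, confirming saturation.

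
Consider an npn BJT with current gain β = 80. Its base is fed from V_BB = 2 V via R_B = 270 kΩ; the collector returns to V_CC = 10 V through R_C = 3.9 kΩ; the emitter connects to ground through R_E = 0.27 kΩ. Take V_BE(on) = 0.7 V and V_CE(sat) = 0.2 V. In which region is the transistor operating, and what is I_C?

active; I_C ≈ 0.36 mA

Assume active. Base-emitter loop: I_B = (V_BB − V_BE)/(R_B + (β+1)R_E) = (2 − 0.7)/(270 + 81×0.27) = 0.00445 mA.
I_C = β·I_B = 80×0.00445 = 0.356 mA.
V_CE = V_CC − I_C·R_C − I_E·R_E = 10 − 0.356×3.9 − 0.361×0.27 = 8.51 V > V_CE(sat), so the active-region assumption holds.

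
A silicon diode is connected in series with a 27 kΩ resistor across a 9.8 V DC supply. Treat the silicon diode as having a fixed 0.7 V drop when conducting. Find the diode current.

I ≈ 0.34 mA

KVL around the loop: 9.8 = V_D + I·R = 0.7 + I × 27 kΩ.
So I = (9.8 − 0.7) / 27 kΩ = 9.1 / 27 = 0.337 mA.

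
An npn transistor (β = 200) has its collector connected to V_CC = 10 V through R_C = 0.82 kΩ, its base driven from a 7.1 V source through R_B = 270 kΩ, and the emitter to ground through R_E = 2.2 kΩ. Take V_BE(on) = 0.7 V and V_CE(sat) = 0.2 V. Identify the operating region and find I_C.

active; I_C ≈ 1.8 mA

Assume active. Base-emitter loop: I_B = (V_BB − V_BE)/(R_B + (β+1)R_E) = (7.1 − 0.7)/(270 + 201×2.2) = 0.00899 mA.
I_C = β·I_B = 200×0.00899 = 1.8 mA.
V_CE = V_CC − I_C·R_C − I_E·R_E = 10 − 1.8×0.82 − 1.81×2.2 = 4.55 V > V_CE(sat), so the active-region assumption holds.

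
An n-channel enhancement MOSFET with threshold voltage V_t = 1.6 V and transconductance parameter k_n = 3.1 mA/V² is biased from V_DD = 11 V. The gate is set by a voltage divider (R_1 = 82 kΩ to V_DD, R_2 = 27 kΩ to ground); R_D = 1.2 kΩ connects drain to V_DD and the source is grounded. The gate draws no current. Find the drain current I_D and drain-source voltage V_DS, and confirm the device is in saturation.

I_D ≈ 2 mA, V_DS ≈ 8.6 V

V_G = V_DD·R_2/(R_1+R_2) = 11×27/109 = 2.72 V. With the source grounded, V_GS = V_G = 2.72 V.
Assume saturation: I_D = (k_n/2)(V_GS − V_t)² = (3.1/2)×(2.72 − 1.6)² = 1.55×1.12² = 1.96 mA.
V_DS = V_DD − I_D·R_D = 11 − 1.96×1.2 = 8.65 V.
Saturation requires V_DS ≥ V_GS − V_t = 1.12 V; 8.65 ≥ 1.12 ✓.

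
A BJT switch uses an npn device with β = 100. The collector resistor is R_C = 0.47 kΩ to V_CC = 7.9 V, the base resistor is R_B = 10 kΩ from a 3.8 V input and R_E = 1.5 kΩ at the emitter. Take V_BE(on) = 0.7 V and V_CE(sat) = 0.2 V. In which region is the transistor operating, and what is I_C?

Assume active. Base-emitter loop: I_B = (V_BB − V_BE)/(R_B + (β+1)R_E) = (3.8 − 0.7)/(10 + 101×1.5) = 0.0192 mA.
I_C = β·I_B = 100×0.0192 = 1.92 mA.
V_CE = V_CC − I_C·R_C − I_E·R_E = 7.9 − 1.92×0.47 − 1.94×1.5 = 4.09 V > V_CE(sat), so the active-region assumption holds.

active; I_C ≈ 1.9 mA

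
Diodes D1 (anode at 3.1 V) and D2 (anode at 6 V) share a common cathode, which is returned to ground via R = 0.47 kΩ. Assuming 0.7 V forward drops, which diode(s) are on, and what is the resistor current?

Assume both conduct. Then node N would need to be at both 3.1−0.7 = 2.4 V and 6−0.7 = 5.3 V, which is impossible.
Assume only D2 conducts: V_N = 6 − 0.7 = 5.3 V, so I_R = 5.3/0.47 = 11.3 mA.
Check D1: its anode-to-cathode voltage is 3.1 − 5.3 = -2.2 V < 0.7 V, so it is off. The assumption is consistent.

Only D2 conducts; I_R ≈ 11 mA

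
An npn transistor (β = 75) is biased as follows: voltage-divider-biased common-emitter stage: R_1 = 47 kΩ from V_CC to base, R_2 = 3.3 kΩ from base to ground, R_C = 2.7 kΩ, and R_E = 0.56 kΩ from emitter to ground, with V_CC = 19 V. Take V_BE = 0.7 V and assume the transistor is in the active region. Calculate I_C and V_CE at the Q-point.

I_C ≈ 0.9 mA, V_CE ≈ 16 V

Thevenize the base divider: V_Th = V_CC·R_2/(R_1+R_2) = 19×3.3/50.3 = 1.25 V, R_Th = R_1‖R_2 = 3.08 kΩ.
Base-emitter loop: V_Th = I_B·R_Th + V_BE + (β+1)I_B·R_E, so I_B = (1.25 − 0.7) / (3.08 + 76×0.56) = 0.012 mA.
I_C = β·I_B = 75×0.012 = 0.898 mA, and I_E = (β+1)I_B = 0.91 mA.
V_CE = V_CC − I_C·R_C − I_E·R_E = 19 − 0.898×2.7 − 0.91×0.56 = 16.1 V.
V_CE = 16.1 V > 0.2 V confirms active-region operation.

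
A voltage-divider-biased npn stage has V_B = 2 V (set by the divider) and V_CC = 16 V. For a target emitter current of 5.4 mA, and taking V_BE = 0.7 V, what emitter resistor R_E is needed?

V_E = V_B − V_BE = 2 − 0.7 = 1.3 V.
R_E = V_E / I_E = 1.3 / 5.4 = 0.241 kΩ.

R_E ≈ 0.24 kΩ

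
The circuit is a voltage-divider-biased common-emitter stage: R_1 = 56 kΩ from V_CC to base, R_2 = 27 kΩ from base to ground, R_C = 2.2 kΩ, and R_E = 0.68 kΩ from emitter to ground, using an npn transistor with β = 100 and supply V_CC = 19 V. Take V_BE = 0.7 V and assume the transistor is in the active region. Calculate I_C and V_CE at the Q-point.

Thevenize the base divider: V_Th = V_CC·R_2/(R_1+R_2) = 19×27/83 = 6.18 V, R_Th = R_1‖R_2 = 18.2 kΩ.
Base-emitter loop: V_Th = I_B·R_Th + V_BE + (β+1)I_B·R_E, so I_B = (6.18 − 0.7) / (18.2 + 101×0.68) = 0.0631 mA.
I_C = β·I_B = 100×0.0631 = 6.31 mA, and I_E = (β+1)I_B = 6.37 mA.
V_CE = V_CC − I_C·R_C − I_E·R_E = 19 − 6.31×2.2 − 6.37×0.68 = 0.792 V.
V_CE = 0.792 V > 0.2 V confirms active-region operation.

I_C ≈ 6.3 mA, V_CE ≈ 0.79 V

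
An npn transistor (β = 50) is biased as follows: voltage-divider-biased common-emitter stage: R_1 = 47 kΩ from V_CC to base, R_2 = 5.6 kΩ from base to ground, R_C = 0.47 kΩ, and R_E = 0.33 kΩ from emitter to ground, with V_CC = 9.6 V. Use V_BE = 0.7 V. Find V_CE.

Thevenize the base divider: V_Th = V_CC·R_2/(R_1+R_2) = 9.6×5.6/52.6 = 1.02 V, R_Th = R_1‖R_2 = 5 kΩ.
Base-emitter loop: V_Th = I_B·R_Th + V_BE + (β+1)I_B·R_E, so I_B = (1.02 − 0.7) / (5 + 51×0.33) = 0.0148 mA.
I_C = β·I_B = 50×0.0148 = 0.738 mA, and I_E = (β+1)I_B = 0.752 mA.
V_CE = V_CC − I_C·R_C − I_E·R_E = 9.6 − 0.738×0.47 − 0.752×0.33 = 9.01 V.
V_CE = 9.01 V > 0.2 V confirms active-region operation.

V_CE ≈ 9 V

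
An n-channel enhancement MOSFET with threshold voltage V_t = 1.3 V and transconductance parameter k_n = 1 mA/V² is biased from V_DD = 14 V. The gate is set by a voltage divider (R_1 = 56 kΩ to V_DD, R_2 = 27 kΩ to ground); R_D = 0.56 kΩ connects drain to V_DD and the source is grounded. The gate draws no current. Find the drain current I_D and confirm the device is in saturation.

V_G = V_DD·R_2/(R_1+R_2) = 14×27/83 = 4.55 V. With the source grounded, V_GS = V_G = 4.55 V.
Assume saturation: I_D = (k_n/2)(V_GS − V_t)² = (1/2)×(4.55 − 1.3)² = 0.5×3.25² = 5.29 mA.
V_DS = V_DD − I_D·R_D = 14 − 5.29×0.56 = 11 V.
Saturation requires V_DS ≥ V_GS − V_t = 3.25 V; 11 ≥ 3.25 ✓.

I_D ≈ 5.3 mA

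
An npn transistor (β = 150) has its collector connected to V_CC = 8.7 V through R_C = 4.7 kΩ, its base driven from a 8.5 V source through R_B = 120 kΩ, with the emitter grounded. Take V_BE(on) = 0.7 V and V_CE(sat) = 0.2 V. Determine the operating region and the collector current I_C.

Assume active: I_B = (8.5 − 0.7)/120 = 0.065 mA, giving I_C = β·I_B = 9.75 mA.
But then V_CE = 8.7 − 9.75×4.7 = -37.1 V < V_CE(sat) = 0.2 V — impossible in the active region.
So the transistor is saturated. With V_CE = 0.2 V, I_C = (V_CC − 0.2)/R_C = 8.5/4.7 = 1.81 mA.
Check: β·I_B = 9.75 mA > I_C = 1.81 mA, confirming saturation.

saturation; I_C ≈ 1.8 mA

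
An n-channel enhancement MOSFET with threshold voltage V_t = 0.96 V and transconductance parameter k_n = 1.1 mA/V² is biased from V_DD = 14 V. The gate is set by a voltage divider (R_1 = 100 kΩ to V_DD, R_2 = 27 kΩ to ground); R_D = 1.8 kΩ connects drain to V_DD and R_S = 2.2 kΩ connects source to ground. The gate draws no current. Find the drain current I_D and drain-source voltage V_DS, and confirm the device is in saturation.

V_G = V_DD·R_2/(R_1+R_2) = 14×27/127 = 2.98 V.
Assume saturation: I_D = (k_n/2)(V_GS − V_t)² with V_GS = V_G − I_D·R_S = 2.98 − 2.2·I_D.
Substituting gives 2.66·I_D² − 5.88·I_D + 2.24 = 0, with roots I_D = 0.488 or 1.72 mA.
The root I_D = 1.72 mA gives V_GS = -0.809 V ≤ V_t, so take I_D = 0.488 mA.
Then V_GS = 1.9 V and V_DS = V_DD − I_D(R_D+R_S) = 14 − 0.488×4 = 12 V.
Saturation requires V_DS ≥ V_GS − V_t = 0.942 V; 12 ≥ 0.942 ✓.

I_D ≈ 0.49 mA, V_DS ≈ 12 V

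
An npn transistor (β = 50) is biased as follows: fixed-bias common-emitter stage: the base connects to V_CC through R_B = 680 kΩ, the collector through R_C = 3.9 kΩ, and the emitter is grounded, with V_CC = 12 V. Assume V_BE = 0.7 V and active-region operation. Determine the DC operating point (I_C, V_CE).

I_C ≈ 0.83 mA, V_CE ≈ 8.8 V

Base loop: V_CC = I_B·R_B + V_BE, so I_B = (12 − 0.7)/680 kΩ = 0.0166 mA.
In the active region I_C = β·I_B = 50 × 0.0166 = 0.831 mA.
Collector loop: V_CE = V_CC − I_C·R_C = 12 − 0.831×3.9 = 8.76 V.
Since V_CE = 8.76 V > V_CE(sat) ≈ 0.2 V, the transistor is in the active region as assumed.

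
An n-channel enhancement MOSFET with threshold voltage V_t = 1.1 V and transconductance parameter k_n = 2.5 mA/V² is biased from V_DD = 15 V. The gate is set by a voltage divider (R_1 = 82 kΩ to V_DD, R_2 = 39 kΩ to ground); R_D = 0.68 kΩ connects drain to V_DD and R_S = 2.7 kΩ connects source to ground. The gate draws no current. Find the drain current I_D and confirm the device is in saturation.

V_G = V_DD·R_2/(R_1+R_2) = 15×39/121 = 4.83 V.
Assume saturation: I_D = (k_n/2)(V_GS − V_t)² with V_GS = V_G − I_D·R_S = 4.83 − 2.7·I_D.
Substituting gives 9.11·I_D² − 26.2·I_D + 17.4 = 0, with roots I_D = 1.04 or 1.83 mA.
The root I_D = 1.83 mA gives V_GS = -0.11 V ≤ V_t, so take I_D = 1.04 mA.
Then V_GS = 2.01 V and V_DS = V_DD − I_D(R_D+R_S) = 15 − 1.04×3.38 = 11.5 V.
Saturation requires V_DS ≥ V_GS − V_t = 0.914 V; 11.5 ≥ 0.914 ✓.

I_D ≈ 1 mA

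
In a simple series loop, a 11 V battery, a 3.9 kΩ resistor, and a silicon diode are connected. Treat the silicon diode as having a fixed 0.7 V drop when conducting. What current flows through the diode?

I ≈ 2.6 mA

KVL around the loop: 11 = V_D + I·R = 0.7 + I × 3.9 kΩ.
So I = (11 − 0.7) / 3.9 kΩ = 10.3 / 3.9 = 2.64 mA.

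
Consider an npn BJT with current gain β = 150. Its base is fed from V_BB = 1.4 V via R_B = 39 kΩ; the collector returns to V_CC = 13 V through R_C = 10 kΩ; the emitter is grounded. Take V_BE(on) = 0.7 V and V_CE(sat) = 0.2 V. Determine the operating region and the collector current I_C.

Assume active: I_B = (1.4 − 0.7)/39 = 0.0179 mA, giving I_C = β·I_B = 2.69 mA.
But then V_CE = 13 − 2.69×10 = -13.9 V < V_CE(sat) = 0.2 V — impossible in the active region.
So the transistor is saturated. With V_CE = 0.2 V, I_C = (V_CC − 0.2)/R_C = 12.8/10 = 1.28 mA.
Check: β·I_B = 2.69 mA > I_C = 1.28 mA, confirming saturation.

saturation; I_C ≈ 1.3 mA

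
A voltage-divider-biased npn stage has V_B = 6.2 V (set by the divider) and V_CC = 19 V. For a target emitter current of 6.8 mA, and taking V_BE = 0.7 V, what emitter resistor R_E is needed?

V_E = V_B − V_BE = 6.2 − 0.7 = 5.5 V.
R_E = V_E / I_E = 5.5 / 6.8 = 0.809 kΩ.

R_E ≈ 0.81 kΩ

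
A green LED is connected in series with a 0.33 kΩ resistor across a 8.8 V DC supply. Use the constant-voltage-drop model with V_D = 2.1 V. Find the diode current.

I ≈ 20 mA

KVL around the loop: 8.8 = V_D + I·R = 2.1 + I × 0.33 kΩ.
So I = (8.8 − 2.1) / 0.33 kΩ = 6.7 / 0.33 = 20.3 mA.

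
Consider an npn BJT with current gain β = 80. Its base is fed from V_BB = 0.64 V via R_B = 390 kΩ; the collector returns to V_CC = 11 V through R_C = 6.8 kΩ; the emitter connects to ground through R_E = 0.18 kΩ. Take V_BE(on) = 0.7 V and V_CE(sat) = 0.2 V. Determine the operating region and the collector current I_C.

V_BB = 0.64 V ≤ V_BE(on) = 0.7 V, so the base-emitter junction is not forward biased.
The transistor is in cutoff: I_B = I_C = 0.

cutoff; I_C ≈ 0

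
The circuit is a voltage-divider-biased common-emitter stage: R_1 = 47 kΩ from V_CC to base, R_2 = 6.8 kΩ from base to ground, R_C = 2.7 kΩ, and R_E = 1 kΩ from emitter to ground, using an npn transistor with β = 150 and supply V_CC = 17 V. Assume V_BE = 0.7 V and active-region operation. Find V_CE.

V_CE ≈ 12 V

Thevenize the base divider: V_Th = V_CC·R_2/(R_1+R_2) = 17×6.8/53.8 = 2.15 V, R_Th = R_1‖R_2 = 5.94 kΩ.
Base-emitter loop: V_Th = I_B·R_Th + V_BE + (β+1)I_B·R_E, so I_B = (2.15 − 0.7) / (5.94 + 151×1) = 0.00923 mA.
I_C = β·I_B = 150×0.00923 = 1.38 mA, and I_E = (β+1)I_B = 1.39 mA.
V_CE = V_CC − I_C·R_C − I_E·R_E = 17 − 1.38×2.7 − 1.39×1 = 11.9 V.
V_CE = 11.9 V > 0.2 V confirms active-region operation.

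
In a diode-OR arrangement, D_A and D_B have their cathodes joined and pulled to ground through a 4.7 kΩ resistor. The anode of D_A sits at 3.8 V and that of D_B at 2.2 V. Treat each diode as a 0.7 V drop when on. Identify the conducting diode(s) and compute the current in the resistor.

Only D_A conducts; I_R ≈ 0.66 mA

Assume both conduct. Then node N would need to be at both 3.8−0.7 = 3.1 V and 2.2−0.7 = 1.5 V, which is impossible.
Assume only D_A conducts: V_N = 3.8 − 0.7 = 3.1 V, so I_R = 3.1/4.7 = 0.66 mA.
Check D_B: its anode-to-cathode voltage is 2.2 − 3.1 = -0.9 V < 0.7 V, so it is off. The assumption is consistent.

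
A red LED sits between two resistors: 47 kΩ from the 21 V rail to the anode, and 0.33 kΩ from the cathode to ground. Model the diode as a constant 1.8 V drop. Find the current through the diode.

I ≈ 0.41 mA

The two resistors are in series with the diode, so KVL gives 21 = I·47 + 1.8 + I·0.33.
I = (21 − 1.8) / (47 + 0.33) kΩ = 19.2 / 47.3 = 0.406 mA.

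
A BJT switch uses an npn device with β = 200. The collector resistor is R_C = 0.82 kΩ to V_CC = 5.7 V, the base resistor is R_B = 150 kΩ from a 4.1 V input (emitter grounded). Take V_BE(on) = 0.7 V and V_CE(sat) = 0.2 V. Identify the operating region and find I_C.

Assume active. Base-emitter loop: I_B = (V_BB − V_BE)/R_B = (4.1 − 0.7)/150 = 0.0227 mA.
I_C = β·I_B = 200×0.0227 = 4.53 mA.
V_CE = V_CC − I_C·R_C = 5.7 − 4.53×0.82 = 1.98 V > V_CE(sat), so the active-region assumption holds.

active; I_C ≈ 4.5 mA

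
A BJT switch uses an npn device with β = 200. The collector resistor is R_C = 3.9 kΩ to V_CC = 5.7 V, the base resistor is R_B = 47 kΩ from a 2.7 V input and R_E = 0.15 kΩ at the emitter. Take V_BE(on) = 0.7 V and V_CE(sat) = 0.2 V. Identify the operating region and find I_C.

Assume active: I_B = (2.7 − 0.7)/(47 + 201×0.15) = 0.0259 mA, I_C = β·I_B = 5.18 mA.
Then V_CE = 5.7 − 5.18×3.9 − 5.21×0.15 = -15.3 V < 0.2 V — the active assumption fails.
Re-solve with V_CE = 0.2 V. KCL at the emitter: V_E/R_E = (V_BB−0.7−V_E)/R_B + (V_CC−0.2−V_E)/R_C, giving V_E = 0.209 V.
I_C = (V_CC − 0.2 − V_E)/R_C = (5.5 − 0.209)/3.9 = 1.36 mA.
Check: I_B = (2 − 0.209)/47 = 0.0381 mA, and β·I_B = 7.62 mA > I_C, confirming saturation.

saturation; I_C ≈ 1.4 mA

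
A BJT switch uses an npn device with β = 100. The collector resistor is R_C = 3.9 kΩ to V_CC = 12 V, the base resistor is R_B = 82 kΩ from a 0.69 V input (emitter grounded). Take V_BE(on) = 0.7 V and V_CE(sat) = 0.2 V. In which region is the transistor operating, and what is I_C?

cutoff; I_C ≈ 0

V_BB = 0.69 V ≤ V_BE(on) = 0.7 V, so the base-emitter junction is not forward biased.
The transistor is in cutoff: I_B = I_C = 0.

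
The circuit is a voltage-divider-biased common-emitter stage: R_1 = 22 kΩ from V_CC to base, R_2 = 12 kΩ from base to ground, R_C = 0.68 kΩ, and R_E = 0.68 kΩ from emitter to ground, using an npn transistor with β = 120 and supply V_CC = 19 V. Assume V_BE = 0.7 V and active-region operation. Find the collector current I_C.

I_C ≈ 8 mA

Thevenize the base divider: V_Th = V_CC·R_2/(R_1+R_2) = 19×12/34 = 6.71 V, R_Th = R_1‖R_2 = 7.76 kΩ.
Base-emitter loop: V_Th = I_B·R_Th + V_BE + (β+1)I_B·R_E, so I_B = (6.71 − 0.7) / (7.76 + 121×0.68) = 0.0667 mA.
I_C = β·I_B = 120×0.0667 = 8 mA, and I_E = (β+1)I_B = 8.07 mA.
V_CE = V_CC − I_C·R_C − I_E·R_E = 19 − 8×0.68 − 8.07×0.68 = 8.07 V.
V_CE = 8.07 V > 0.2 V confirms active-region operation.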